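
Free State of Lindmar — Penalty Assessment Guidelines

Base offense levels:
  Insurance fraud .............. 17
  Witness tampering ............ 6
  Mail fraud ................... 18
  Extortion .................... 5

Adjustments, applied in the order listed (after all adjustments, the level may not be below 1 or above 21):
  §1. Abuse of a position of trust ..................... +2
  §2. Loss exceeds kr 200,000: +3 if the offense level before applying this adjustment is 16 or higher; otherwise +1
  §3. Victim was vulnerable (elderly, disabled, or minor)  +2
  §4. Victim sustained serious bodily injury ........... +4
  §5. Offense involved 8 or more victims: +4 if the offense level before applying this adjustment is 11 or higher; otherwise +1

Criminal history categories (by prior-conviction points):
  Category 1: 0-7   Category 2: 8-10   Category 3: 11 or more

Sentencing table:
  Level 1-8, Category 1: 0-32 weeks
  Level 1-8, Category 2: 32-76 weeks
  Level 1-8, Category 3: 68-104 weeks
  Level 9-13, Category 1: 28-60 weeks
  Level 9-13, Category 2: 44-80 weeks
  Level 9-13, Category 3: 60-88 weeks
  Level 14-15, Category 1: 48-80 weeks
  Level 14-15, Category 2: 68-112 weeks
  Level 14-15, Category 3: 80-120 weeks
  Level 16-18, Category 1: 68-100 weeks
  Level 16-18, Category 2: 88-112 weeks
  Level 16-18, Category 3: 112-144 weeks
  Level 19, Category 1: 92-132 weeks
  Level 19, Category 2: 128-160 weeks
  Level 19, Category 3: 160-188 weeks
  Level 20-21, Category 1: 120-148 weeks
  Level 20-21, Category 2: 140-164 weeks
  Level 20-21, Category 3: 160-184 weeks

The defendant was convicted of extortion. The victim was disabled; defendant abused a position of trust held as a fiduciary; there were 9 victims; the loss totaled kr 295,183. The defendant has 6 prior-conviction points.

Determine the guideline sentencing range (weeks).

Base offense level for extortion: 5.
§1 applies: 5 + 2 = 7.
§2 applies (level before this adjustment is 7 < 16, so +1): 7 + 1 = 8.
§3 applies: 8 + 2 = 10.
§5 applies (level before this adjustment is 10 < 11, so +1): 10 + 1 = 11.
Final offense level: 11.
Criminal history: 6 prior points → Category 1 (0-7).
Level 11 falls in the 9-13 band.
Grid: Level 9-13 × Category 1 = 28-60 weeks.

28-60 weeks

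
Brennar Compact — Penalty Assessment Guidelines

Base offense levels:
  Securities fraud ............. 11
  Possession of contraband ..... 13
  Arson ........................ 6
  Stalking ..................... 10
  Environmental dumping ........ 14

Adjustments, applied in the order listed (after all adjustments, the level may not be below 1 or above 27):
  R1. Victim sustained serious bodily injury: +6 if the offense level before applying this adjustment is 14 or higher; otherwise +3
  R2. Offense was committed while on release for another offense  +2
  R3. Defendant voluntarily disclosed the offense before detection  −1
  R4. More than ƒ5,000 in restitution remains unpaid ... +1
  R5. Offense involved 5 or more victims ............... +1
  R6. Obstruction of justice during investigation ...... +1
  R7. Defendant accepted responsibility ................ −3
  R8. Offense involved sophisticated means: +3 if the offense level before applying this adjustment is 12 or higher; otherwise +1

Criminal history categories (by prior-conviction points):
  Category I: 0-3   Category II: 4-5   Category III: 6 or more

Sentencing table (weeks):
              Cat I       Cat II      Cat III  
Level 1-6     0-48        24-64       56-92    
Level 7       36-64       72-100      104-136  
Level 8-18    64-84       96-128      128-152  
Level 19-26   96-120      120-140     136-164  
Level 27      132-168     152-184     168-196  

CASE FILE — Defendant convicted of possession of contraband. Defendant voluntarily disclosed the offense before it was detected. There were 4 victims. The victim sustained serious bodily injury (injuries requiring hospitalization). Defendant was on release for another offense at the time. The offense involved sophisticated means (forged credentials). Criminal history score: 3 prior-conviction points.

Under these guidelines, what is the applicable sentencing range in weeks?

Base offense level for possession of contraband: 13.
R1 applies (level before this adjustment is 13 < 14, so +3): 13 + 3 = 16.
R2 applies: 16 + 2 = 18.
R3 applies: 18 − 1 = 17.
R6 does not apply.
R8 applies (level before this adjustment is 17 ≥ 12, so +3): 17 + 3 = 20.
Final offense level: 20.
Criminal history: 3 prior points → Category I (0-3).
Level 20 falls in the 19-26 band.
Grid: Level 19-26 × Category I = 96-120 weeks.

96-120 weeks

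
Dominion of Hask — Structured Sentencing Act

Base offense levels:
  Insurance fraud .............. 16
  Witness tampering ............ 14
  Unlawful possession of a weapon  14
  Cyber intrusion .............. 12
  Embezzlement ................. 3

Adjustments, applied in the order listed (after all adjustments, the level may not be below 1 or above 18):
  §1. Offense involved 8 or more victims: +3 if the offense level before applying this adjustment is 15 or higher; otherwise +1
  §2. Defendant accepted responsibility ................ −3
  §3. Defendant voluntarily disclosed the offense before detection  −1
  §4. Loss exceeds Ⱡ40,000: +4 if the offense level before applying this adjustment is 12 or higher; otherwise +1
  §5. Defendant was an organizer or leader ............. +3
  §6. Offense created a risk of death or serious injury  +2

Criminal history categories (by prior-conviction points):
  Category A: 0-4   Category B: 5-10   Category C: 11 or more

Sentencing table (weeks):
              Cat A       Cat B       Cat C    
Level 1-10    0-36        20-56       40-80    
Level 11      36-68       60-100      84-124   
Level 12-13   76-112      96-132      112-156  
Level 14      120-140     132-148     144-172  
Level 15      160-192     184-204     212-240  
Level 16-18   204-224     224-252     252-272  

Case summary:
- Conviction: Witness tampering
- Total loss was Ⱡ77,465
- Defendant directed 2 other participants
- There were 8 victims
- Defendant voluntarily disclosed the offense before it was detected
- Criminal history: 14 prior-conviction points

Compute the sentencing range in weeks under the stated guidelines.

Base offense level for witness tampering: 14.
§1 applies (level before this adjustment is 14 < 15, so +1): 14 + 1 = 15.
§2 does not apply.
§3 applies: 15 − 1 = 14.
§4 applies (level before this adjustment is 14 ≥ 12, so +4): 14 + 4 = 18.
§5 applies: 18 + 3 = 21.
Level 21 exceeds the maximum of 18; capped at 18.
Final offense level: 18.
Criminal history: 14 prior points → Category C (11+).
Level 18 falls in the 16-18 band.
Grid: Level 16-18 × Category C = 252-272 weeks.

252-272 weeks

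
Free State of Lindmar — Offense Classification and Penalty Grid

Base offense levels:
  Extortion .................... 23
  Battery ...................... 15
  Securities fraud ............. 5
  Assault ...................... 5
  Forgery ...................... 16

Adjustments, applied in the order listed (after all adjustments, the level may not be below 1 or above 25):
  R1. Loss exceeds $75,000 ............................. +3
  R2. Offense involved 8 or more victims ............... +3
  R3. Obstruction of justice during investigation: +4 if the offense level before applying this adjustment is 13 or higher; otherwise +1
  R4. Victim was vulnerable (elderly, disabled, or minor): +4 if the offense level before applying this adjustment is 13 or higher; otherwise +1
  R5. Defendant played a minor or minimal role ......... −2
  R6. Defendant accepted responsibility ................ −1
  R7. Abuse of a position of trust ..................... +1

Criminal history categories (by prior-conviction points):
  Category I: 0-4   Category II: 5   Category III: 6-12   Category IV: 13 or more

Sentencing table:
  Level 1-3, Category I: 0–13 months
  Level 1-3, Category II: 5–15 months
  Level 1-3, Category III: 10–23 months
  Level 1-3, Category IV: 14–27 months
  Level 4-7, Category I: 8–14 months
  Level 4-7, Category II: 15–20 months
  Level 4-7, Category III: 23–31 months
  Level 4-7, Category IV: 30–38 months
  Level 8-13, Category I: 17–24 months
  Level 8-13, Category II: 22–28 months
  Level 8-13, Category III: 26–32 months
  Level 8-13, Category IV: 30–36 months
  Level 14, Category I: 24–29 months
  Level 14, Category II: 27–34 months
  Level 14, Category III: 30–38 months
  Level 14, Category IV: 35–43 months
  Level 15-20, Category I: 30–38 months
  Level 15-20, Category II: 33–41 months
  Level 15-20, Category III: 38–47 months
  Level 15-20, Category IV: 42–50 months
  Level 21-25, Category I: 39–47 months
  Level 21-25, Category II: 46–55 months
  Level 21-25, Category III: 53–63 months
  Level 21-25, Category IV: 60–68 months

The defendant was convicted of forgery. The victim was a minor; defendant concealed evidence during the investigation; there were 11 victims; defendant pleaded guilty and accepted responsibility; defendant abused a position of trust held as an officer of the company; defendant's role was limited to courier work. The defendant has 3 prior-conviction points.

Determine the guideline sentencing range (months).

Base offense level for forgery: 16.
R2 applies: 16 + 3 = 19.
R3 applies (level before this adjustment is 19 ≥ 13, so +4): 19 + 4 = 23.
R4 applies (level before this adjustment is 23 ≥ 13, so +4): 23 + 4 = 27.
R5 applies: 27 − 2 = 25.
R6 applies: 25 − 1 = 24.
R7 applies: 24 + 1 = 25.
Final offense level: 25.
Criminal history: 3 prior points → Category I (0-4).
Level 25 falls in the 21-25 band.
Grid: Level 21-25 × Category I = 39-47 months.

39-47 months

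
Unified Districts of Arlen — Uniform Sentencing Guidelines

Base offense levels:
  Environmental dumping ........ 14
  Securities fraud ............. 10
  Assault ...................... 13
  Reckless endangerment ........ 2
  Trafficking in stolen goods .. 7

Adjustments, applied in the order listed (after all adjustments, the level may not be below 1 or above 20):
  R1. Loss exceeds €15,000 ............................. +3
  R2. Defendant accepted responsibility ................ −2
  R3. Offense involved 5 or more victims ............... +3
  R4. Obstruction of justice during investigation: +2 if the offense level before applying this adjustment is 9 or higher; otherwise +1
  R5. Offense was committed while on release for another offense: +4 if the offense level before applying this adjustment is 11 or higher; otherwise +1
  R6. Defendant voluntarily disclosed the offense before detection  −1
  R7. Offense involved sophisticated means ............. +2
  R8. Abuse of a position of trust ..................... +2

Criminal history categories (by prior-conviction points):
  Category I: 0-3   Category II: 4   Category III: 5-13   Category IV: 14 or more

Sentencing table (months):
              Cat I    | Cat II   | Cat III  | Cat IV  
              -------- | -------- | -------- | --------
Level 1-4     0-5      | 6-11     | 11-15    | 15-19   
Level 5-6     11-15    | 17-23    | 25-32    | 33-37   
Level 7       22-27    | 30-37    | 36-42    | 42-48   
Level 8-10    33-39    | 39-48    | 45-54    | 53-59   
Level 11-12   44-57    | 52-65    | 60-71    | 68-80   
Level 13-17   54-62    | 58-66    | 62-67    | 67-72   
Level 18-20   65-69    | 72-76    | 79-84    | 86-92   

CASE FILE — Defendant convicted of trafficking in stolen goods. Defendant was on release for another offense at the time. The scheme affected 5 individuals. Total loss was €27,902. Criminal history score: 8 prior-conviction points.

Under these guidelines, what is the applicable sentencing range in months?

Base offense level for trafficking in stolen goods: 7.
R1 applies: 7 + 3 = 10.
R3 applies: 10 + 3 = 13.
R5 applies (level before this adjustment is 13 ≥ 11, so +4): 13 + 4 = 17.
R8 does not apply.
Final offense level: 17.
Criminal history: 8 prior points → Category III (5-13).
Level 17 falls in the 13-17 band.
Grid: Level 13-17 × Category III = 62-67 months.

62-67 months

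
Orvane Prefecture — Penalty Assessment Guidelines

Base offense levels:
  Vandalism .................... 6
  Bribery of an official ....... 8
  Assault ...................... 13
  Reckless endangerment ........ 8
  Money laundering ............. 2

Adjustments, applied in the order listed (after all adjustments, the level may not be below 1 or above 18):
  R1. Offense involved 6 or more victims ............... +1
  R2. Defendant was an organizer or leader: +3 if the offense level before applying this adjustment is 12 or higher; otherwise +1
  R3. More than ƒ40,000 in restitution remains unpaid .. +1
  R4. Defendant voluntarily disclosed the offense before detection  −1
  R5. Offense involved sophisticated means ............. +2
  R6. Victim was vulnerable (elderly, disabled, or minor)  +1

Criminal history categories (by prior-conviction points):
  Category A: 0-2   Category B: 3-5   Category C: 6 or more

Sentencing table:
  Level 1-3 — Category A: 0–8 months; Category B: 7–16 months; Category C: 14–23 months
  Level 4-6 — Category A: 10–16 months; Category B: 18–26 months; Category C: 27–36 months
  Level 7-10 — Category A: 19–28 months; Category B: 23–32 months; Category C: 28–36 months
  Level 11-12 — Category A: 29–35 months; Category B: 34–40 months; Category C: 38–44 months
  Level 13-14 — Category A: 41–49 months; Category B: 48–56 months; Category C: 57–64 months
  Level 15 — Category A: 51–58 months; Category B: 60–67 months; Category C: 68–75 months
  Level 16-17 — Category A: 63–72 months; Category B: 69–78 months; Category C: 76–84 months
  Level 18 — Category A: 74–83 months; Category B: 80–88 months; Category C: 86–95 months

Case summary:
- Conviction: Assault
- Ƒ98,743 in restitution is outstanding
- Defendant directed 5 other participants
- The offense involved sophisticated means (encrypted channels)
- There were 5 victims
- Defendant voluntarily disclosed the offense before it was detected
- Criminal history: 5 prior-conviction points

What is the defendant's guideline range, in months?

Base offense level for assault: 13.
R1 does not apply.
R2 applies (level before this adjustment is 13 ≥ 12, so +3): 13 + 3 = 16.
R3 applies: 16 + 1 = 17.
R4 applies: 17 − 1 = 16.
R5 applies: 16 + 2 = 18.
Final offense level: 18.
Criminal history: 5 prior points → Category B (3-5).
Level 18 falls in the 18 band.
Grid: Level 18 × Category B = 80-88 months.

80-88 months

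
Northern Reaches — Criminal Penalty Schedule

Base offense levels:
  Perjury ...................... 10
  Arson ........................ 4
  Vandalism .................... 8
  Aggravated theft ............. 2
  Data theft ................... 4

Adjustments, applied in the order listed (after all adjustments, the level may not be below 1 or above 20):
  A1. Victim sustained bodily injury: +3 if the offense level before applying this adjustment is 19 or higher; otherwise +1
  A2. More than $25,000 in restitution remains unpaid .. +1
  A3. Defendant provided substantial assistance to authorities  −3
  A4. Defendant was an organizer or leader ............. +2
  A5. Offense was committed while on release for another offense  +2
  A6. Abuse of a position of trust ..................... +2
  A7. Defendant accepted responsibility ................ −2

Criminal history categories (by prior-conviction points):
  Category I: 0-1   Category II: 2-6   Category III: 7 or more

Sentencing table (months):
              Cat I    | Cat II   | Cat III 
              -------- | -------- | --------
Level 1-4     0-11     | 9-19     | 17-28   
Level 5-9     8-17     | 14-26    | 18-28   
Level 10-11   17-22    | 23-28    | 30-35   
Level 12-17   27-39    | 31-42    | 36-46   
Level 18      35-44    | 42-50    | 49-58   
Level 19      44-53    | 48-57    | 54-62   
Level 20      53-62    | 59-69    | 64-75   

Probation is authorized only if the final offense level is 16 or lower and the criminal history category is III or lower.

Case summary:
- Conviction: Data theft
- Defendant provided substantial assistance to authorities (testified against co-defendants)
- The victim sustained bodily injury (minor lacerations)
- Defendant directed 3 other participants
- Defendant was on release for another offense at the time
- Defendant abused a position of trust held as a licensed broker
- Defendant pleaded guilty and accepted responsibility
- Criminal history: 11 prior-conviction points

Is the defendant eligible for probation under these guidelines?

Yes

Base offense level for data theft: 4.
A1 applies (level before this adjustment is 4 < 19, so +1): 4 + 1 = 5.
A3 applies: 5 − 3 = 2.
A4 applies: 2 + 2 = 4.
A5 applies: 4 + 2 = 6.
A6 applies: 6 + 2 = 8.
A7 applies: 8 − 2 = 6.
Final offense level: 6.
Criminal history: 11 prior points → Category III (7+).
Level 6 falls in the 5-9 band.
Grid: Level 5-9 × Category III = 18-28 months.
Probation check: level 6 ≤ 16 and category III ≤ III → eligible.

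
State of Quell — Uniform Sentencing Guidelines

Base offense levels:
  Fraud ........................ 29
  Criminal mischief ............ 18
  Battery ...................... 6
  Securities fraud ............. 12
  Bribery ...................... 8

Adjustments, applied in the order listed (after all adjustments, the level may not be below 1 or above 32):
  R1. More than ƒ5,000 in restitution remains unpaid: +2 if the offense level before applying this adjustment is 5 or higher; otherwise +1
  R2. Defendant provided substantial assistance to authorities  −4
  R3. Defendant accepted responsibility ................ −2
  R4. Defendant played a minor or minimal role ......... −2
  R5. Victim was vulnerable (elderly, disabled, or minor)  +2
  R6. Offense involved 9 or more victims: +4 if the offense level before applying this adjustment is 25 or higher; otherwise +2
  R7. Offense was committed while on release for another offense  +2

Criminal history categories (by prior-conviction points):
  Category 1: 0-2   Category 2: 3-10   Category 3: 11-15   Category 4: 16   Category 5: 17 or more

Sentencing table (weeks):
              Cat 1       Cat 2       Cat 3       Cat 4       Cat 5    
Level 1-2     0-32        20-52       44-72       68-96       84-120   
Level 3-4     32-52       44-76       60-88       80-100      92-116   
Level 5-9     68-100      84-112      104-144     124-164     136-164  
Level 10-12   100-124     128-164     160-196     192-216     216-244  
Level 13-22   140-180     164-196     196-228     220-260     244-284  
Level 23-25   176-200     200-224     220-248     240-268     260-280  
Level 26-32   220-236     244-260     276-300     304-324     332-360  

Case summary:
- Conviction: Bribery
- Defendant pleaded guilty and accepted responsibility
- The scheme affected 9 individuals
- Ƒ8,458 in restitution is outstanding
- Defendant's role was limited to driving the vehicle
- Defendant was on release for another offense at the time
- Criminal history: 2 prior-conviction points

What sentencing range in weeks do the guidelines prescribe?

100-124 weeks

Base offense level for bribery: 8.
R1 applies (level before this adjustment is 8 ≥ 5, so +2): 8 + 2 = 10.
R2 does not apply.
R3 applies: 10 − 2 = 8.
R4 applies: 8 − 2 = 6.
R5 does not apply.
R6 applies (level before this adjustment is 6 < 25, so +2): 6 + 2 = 8.
R7 applies: 8 + 2 = 10.
Final offense level: 10.
Criminal history: 2 prior points → Category 1 (0-2).
Level 10 falls in the 10-12 band.
Grid: Level 10-12 × Category 1 = 100-124 weeks.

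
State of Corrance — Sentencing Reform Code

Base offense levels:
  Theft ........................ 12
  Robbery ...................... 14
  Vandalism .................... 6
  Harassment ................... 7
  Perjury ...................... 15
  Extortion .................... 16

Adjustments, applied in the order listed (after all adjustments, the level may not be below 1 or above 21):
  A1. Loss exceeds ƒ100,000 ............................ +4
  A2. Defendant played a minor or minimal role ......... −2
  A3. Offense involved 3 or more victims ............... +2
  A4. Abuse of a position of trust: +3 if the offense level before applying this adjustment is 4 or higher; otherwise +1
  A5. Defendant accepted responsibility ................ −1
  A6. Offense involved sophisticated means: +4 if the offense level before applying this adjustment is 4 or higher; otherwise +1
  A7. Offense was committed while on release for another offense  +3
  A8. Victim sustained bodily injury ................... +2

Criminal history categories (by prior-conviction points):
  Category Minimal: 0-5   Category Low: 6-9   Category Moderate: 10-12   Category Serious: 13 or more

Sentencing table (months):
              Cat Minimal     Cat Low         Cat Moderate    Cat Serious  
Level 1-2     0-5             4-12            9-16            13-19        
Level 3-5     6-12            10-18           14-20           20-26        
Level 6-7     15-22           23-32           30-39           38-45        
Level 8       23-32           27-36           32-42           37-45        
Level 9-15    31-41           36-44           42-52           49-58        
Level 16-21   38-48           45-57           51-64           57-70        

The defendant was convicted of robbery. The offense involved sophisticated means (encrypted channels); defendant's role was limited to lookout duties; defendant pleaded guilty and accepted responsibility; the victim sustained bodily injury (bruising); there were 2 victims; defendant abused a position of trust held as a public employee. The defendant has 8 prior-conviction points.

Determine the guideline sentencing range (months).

45-57 months

Base offense level for robbery: 14.
A2 applies: 14 − 2 = 12.
A4 applies (level before this adjustment is 12 ≥ 4, so +3): 12 + 3 = 15.
A5 applies: 15 − 1 = 14.
A6 applies (level before this adjustment is 14 ≥ 4, so +4): 14 + 4 = 18.
A7 does not apply.
A8 applies: 18 + 2 = 20.
Final offense level: 20.
Criminal history: 8 prior points → Category Low (6-9).
Level 20 falls in the 16-21 band.
Grid: Level 16-21 × Category Low = 45-57 months.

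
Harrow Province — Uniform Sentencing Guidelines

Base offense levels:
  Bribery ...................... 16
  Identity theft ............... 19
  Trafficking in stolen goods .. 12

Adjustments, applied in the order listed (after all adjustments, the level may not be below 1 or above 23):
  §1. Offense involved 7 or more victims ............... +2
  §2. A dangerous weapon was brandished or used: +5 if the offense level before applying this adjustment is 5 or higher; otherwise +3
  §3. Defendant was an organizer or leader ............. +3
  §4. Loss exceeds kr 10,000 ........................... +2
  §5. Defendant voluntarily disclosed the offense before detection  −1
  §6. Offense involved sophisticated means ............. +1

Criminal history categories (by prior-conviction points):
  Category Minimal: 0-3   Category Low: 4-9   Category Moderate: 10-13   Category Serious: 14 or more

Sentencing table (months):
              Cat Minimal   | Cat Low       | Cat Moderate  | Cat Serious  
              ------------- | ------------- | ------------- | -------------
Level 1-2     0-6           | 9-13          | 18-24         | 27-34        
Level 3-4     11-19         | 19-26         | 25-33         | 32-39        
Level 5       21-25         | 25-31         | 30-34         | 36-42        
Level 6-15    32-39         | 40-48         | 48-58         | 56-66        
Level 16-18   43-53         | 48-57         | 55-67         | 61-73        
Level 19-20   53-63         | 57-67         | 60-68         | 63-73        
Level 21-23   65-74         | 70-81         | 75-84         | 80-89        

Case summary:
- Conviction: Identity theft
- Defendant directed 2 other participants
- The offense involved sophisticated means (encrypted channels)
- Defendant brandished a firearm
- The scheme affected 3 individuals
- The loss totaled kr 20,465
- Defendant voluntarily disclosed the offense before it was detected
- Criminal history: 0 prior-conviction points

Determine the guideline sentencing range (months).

65-74 months

Base offense level for identity theft: 19.
§2 applies (level before this adjustment is 19 ≥ 5, so +5): 19 + 5 = 24.
§3 applies: 24 + 3 = 27.
§4 applies: 27 + 2 = 29.
§5 applies: 29 − 1 = 28.
§6 applies: 28 + 1 = 29.
Level 29 exceeds the maximum of 23; capped at 23.
Final offense level: 23.
Criminal history: 0 prior points → Category Minimal (0-3).
Level 23 falls in the 21-23 band.
Grid: Level 21-23 × Category Minimal = 65-74 months.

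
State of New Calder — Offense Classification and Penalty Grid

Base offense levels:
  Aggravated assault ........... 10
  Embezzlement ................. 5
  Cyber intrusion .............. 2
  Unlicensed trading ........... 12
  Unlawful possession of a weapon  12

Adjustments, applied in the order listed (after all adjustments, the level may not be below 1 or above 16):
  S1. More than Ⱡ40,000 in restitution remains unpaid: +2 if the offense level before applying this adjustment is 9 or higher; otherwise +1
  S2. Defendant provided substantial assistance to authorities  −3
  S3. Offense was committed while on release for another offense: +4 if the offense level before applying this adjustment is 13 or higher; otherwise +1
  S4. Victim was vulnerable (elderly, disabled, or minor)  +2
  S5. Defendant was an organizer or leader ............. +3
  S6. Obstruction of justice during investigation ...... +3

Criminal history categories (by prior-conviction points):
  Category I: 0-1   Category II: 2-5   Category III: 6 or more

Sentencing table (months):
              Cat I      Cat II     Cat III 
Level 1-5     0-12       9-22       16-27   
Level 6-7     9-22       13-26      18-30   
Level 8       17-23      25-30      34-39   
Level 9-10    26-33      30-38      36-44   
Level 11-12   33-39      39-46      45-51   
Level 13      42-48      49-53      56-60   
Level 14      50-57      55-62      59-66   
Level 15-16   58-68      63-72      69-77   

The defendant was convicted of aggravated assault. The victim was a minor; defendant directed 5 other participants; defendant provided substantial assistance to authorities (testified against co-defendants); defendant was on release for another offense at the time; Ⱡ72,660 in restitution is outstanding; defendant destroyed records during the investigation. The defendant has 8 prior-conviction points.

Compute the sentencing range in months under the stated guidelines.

Base offense level for aggravated assault: 10.
S1 applies (level before this adjustment is 10 ≥ 9, so +2): 10 + 2 = 12.
S2 applies: 12 − 3 = 9.
S3 applies (level before this adjustment is 9 < 13, so +1): 9 + 1 = 10.
S4 applies: 10 + 2 = 12.
S5 applies: 12 + 3 = 15.
S6 applies: 15 + 3 = 18.
Level 18 exceeds the maximum of 16; capped at 16.
Final offense level: 16.
Criminal history: 8 prior points → Category III (6+).
Level 16 falls in the 15-16 band.
Grid: Level 15-16 × Category III = 69-77 months.

69-77 months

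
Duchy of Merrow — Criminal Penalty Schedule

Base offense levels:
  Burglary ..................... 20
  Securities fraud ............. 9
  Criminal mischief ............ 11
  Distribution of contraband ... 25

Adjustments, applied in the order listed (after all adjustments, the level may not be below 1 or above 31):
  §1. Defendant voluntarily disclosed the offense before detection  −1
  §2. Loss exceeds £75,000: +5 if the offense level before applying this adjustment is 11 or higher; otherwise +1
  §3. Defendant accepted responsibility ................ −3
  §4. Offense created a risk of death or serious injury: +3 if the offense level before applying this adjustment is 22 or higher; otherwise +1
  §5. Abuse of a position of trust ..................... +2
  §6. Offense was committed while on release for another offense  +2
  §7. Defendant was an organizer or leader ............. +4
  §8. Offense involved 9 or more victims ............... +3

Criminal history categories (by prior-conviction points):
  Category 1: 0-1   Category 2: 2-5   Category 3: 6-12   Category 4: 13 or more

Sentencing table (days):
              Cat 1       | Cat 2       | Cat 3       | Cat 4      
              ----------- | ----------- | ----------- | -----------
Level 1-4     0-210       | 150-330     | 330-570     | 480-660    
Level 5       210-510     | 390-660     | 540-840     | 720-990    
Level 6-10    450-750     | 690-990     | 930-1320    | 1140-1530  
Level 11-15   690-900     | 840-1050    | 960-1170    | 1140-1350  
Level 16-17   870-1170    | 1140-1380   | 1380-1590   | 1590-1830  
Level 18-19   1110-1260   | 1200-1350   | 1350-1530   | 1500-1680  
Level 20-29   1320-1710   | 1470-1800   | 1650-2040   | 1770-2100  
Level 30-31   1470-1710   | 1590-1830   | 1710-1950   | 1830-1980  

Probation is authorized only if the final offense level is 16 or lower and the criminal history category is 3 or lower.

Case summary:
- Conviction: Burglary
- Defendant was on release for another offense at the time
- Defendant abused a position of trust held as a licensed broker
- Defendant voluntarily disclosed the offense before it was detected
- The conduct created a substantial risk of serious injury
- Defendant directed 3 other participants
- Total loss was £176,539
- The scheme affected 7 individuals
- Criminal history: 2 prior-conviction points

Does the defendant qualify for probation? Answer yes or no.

No

Base offense level for burglary: 20.
§1 applies: 20 − 1 = 19.
§2 applies (level before this adjustment is 19 ≥ 11, so +5): 19 + 5 = 24.
§4 applies (level before this adjustment is 24 ≥ 22, so +3): 24 + 3 = 27.
§5 applies: 27 + 2 = 29.
§6 applies: 29 + 2 = 31.
§7 applies: 31 + 4 = 35.
Level 35 exceeds the maximum of 31; capped at 31.
Final offense level: 31.
Criminal history: 2 prior points → Category 2 (2-5).
Level 31 falls in the 30-31 band.
Grid: Level 30-31 × Category 2 = 1590-1830 days.
Probation check: level 31 > 16 and category 2 ≤ 3 → not eligible.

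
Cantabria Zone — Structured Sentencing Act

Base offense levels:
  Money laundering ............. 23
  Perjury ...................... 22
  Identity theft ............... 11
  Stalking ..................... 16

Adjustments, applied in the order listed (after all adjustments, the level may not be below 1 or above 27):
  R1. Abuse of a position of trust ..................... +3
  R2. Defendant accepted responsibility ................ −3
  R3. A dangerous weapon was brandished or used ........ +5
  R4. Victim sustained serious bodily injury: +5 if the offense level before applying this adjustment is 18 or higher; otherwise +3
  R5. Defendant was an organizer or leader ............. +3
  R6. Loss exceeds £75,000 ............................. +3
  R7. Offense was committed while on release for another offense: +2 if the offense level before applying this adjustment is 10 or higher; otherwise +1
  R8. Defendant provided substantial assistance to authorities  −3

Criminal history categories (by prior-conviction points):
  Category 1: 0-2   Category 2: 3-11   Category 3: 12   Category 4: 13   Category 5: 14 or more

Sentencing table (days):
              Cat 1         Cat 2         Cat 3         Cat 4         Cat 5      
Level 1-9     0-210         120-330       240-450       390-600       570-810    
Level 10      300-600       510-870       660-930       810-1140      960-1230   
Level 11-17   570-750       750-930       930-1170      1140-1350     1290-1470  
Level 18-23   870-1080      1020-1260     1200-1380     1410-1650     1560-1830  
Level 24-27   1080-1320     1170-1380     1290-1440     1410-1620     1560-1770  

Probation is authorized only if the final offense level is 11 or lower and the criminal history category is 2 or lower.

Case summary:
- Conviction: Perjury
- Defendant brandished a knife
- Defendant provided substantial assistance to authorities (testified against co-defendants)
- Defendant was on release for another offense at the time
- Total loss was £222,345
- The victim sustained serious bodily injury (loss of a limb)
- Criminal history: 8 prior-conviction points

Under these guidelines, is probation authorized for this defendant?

Base offense level for perjury: 22.
R2 does not apply.
R3 applies: 22 + 5 = 27.
R4 applies (level before this adjustment is 27 ≥ 18, so +5): 27 + 5 = 32.
R5 does not apply.
R6 applies: 32 + 3 = 35.
R7 applies (level before this adjustment is 35 ≥ 10, so +2): 35 + 2 = 37.
R8 applies: 37 − 3 = 34.
Level 34 exceeds the maximum of 27; capped at 27.
Final offense level: 27.
Criminal history: 8 prior points → Category 2 (3-11).
Level 27 falls in the 24-27 band.
Grid: Level 24-27 × Category 2 = 1170-1380 days.
Probation check: level 27 > 11 and category 2 ≤ 2 → not eligible.

No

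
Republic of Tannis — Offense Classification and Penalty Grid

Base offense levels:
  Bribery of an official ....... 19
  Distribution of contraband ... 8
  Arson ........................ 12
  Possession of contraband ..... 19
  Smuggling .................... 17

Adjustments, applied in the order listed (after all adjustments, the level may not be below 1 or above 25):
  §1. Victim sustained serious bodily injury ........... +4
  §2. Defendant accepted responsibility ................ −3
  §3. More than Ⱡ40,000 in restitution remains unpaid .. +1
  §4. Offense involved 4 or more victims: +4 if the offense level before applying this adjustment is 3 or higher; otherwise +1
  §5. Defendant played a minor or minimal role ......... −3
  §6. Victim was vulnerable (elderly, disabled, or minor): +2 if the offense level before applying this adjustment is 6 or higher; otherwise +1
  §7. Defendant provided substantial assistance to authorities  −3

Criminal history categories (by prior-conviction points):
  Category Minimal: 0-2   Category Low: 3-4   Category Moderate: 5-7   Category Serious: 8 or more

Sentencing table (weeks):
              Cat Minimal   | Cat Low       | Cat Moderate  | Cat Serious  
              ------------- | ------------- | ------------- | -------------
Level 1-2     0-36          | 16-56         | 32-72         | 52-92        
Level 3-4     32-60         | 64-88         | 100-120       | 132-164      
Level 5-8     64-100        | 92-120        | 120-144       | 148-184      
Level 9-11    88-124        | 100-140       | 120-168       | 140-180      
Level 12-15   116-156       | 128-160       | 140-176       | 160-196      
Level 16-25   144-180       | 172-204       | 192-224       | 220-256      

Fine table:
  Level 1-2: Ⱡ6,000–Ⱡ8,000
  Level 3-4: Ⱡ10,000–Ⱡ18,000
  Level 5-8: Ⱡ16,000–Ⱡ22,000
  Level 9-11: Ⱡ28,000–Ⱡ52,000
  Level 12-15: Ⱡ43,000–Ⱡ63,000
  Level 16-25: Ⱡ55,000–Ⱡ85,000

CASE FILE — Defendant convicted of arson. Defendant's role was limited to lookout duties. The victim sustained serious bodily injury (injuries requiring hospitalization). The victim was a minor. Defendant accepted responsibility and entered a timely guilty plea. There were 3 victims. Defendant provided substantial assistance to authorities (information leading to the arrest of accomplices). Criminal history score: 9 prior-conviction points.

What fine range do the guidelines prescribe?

Base offense level for arson: 12.
§1 applies: 12 + 4 = 16.
§2 applies: 16 − 3 = 13.
§5 applies: 13 − 3 = 10.
§6 applies (level before this adjustment is 10 ≥ 6, so +2): 10 + 2 = 12.
§7 applies: 12 − 3 = 9.
Final offense level: 9.
Level 9 falls in the 9-11 band.
Fine table: Level 9-11 → Ⱡ28,000–Ⱡ52,000.

Ⱡ28,000–Ⱡ52,000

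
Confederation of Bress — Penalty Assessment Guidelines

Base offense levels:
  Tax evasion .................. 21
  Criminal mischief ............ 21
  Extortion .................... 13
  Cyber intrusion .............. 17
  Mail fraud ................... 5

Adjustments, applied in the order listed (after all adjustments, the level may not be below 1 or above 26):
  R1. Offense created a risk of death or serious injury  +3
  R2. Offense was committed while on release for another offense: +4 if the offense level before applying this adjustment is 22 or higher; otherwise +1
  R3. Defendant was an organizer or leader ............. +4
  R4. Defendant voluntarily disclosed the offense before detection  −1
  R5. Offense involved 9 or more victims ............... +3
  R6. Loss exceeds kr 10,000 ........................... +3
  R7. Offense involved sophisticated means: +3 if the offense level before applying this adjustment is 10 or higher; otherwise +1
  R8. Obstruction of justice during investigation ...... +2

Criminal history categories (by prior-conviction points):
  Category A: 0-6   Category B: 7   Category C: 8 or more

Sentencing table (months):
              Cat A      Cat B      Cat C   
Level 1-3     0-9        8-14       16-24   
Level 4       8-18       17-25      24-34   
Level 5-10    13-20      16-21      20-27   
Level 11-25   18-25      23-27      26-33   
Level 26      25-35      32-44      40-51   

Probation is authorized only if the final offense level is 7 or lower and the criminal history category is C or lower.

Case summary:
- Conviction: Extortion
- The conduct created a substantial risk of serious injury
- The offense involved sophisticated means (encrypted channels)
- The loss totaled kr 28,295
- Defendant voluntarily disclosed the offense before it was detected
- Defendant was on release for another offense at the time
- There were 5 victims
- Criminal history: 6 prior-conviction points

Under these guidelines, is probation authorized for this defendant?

No

Base offense level for extortion: 13.
R1 applies: 13 + 3 = 16.
R2 applies (level before this adjustment is 16 < 22, so +1): 16 + 1 = 17.
R3 does not apply.
R4 applies: 17 − 1 = 16.
R6 applies: 16 + 3 = 19.
R7 applies (level before this adjustment is 19 ≥ 10, so +3): 19 + 3 = 22.
Final offense level: 22.
Criminal history: 6 prior points → Category A (0-6).
Level 22 falls in the 11-25 band.
Grid: Level 11-25 × Category A = 18-25 months.
Probation check: level 22 > 7 and category A ≤ C → not eligible.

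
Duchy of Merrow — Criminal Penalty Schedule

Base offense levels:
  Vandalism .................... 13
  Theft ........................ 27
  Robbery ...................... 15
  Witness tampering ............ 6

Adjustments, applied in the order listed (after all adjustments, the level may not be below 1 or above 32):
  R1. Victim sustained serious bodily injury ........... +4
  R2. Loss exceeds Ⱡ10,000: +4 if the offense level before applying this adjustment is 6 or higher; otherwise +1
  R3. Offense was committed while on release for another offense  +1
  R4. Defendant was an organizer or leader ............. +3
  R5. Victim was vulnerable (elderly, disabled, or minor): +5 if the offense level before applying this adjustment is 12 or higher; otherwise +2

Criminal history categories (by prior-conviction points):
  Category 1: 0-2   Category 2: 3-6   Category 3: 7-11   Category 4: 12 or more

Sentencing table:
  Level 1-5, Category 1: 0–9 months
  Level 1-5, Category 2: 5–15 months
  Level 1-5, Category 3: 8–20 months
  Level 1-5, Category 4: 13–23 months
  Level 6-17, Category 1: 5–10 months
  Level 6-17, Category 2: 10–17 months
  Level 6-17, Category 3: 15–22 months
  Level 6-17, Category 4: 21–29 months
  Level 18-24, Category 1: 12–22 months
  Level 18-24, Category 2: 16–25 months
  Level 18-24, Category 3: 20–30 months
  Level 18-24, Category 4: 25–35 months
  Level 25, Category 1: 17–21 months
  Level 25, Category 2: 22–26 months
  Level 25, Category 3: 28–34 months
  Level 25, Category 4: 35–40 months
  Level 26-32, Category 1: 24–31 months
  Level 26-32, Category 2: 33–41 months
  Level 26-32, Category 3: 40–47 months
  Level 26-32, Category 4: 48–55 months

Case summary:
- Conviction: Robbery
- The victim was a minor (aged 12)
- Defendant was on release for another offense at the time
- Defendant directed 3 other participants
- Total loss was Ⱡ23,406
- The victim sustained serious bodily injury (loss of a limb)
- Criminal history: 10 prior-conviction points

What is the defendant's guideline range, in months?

Base offense level for robbery: 15.
R1 applies: 15 + 4 = 19.
R2 applies (level before this adjustment is 19 ≥ 6, so +4): 19 + 4 = 23.
R3 applies: 23 + 1 = 24.
R4 applies: 24 + 3 = 27.
R5 applies (level before this adjustment is 27 ≥ 12, so +5): 27 + 5 = 32.
Final offense level: 32.
Criminal history: 10 prior points → Category 3 (7-11).
Level 32 falls in the 26-32 band.
Grid: Level 26-32 × Category 3 = 40-47 months.

40-47 months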